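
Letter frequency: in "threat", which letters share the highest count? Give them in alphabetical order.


Word: "threat"
Letter counts:
  'a': 1
  'e': 1
  'h': 1
  'r': 1
  't': 2
Maximum count = 2
Most frequent = 't' (2 times each)


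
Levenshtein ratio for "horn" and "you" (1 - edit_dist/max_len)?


Word 1: "horn" (length 4)
Word 2: "you" (length 3)
One optimal edit sequence:
  1. substitute 'h' -> 'y'  (+1)
  2. keep 'o'
  3. delete 'r'  (+1)
  4. substitute 'n' -> 'u'  (+1)
Edit distance = 3
Max length = max(4, 3) = 4
Similarity = 1 - 3/4
= 0.2500


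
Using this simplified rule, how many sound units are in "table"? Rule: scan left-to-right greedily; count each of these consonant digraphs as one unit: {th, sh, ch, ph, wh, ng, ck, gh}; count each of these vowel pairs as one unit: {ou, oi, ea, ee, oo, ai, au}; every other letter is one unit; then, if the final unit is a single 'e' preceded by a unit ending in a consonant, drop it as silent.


Word: "table" (5 letters)
Left-to-right scan:
  [1] 't' (letter)
  [2] 'a' (letter)
  [3] 'b' (letter)
  [4] 'l' (letter)
  [5] 'e' (letter)
Units from scan: 5
Final unit is 'e' after a consonant -> drop as silent (-1)
Sound units = 4 units


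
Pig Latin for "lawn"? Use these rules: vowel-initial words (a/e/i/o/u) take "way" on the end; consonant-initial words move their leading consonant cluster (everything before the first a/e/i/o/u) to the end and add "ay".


Word: "lawn"
Starts with consonant(s) → move to end, add 'ay'
Consonant cluster: "l"
Pig Latin = "awnlay"


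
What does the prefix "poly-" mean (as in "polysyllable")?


Prefix: poly-
As in: polysyllable -> poly- + syllable
Meaning = many


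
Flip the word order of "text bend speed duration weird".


Original: "text bend speed duration weird"
Words (1..n): text | bend | speed | duration | weird
Reversed (n..1): weird | duration | speed | bend | text
Result = "weird duration speed bend text"


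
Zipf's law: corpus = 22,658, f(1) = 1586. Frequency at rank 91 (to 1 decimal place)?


Zipf's law: f(r) = f(1) / r
f(1) = 1586
f(91) = 1586 / 91
= 17.4 occurrences


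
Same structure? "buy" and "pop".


Pattern of "buy": [0, 1, 2]
Pattern of "pop": [0, 1, 0]
Patterns do not match
Same pattern = No


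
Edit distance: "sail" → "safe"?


Word 1: "sail" (length 4)
Word 2: "safe" (length 4)
One optimal edit sequence (insert/delete/substitute each cost 1):
  1. keep 's'
  2. keep 'a'
  3. substitute 'i' -> 'f'  (+1)
  4. substitute 'l' -> 'e'  (+1)
Total edit operations: 2
Edit distance = 2


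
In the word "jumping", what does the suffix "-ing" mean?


Suffix: -ing
Example: jumping (jump + -ing)
Meaning = present participle


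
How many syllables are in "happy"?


Word: "happy"
Syllable breakdown: hap · py
Counting: 2 parts
= 2 syllables


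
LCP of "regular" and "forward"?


Word 1: "regular"
Word 2: "forward"
Comparing from start:
  Pos 0: 'r' != 'f' (stop)
LCP = "" (length 0)


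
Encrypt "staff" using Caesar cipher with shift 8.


Word: "staff"
Shift: 8
Each letter → (letter + shift) mod 26:
  's' (18) + 8 = 0 → 'a'
  't' (19) + 8 = 1 → 'b'
  'a' (0) + 8 = 8 → 'i'
  'f' (5) + 8 = 13 → 'n'
  'f' (5) + 8 = 13 → 'n'
Result = "abinn"


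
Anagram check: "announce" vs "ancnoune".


Word 1: "announce" → sorted: acennnou
Word 2: "ancnoune" → sorted: acennnou
Same letters? acennnou == acennnou
Anagram = Yes


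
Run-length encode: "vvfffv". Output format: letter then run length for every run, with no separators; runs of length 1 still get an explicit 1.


String: "vvfffv"
Scanning for consecutive runs:
  'v' x 2
  'f' x 3
  'v' x 1
RLE = "v2f3v1"


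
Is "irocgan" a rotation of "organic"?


Word: "organic", Candidate: "irocgan"
Method: check if candidate is substring of word+word
"organicorganic" contains "irocgan"? No
Is rotation = No


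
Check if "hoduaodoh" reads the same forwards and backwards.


Word: "hoduaodoh"
Reversed: "hodoaudoh"
Forward == Backward? hoduaodoh != hodoaudoh
Palindrome = No


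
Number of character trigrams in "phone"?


Word: "phone" (length 5)
Number of 3-grams = length - 3 + 1 = 5 - 3 + 1
= 3


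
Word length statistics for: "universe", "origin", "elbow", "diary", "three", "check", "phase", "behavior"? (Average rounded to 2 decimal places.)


Lengths: "universe"=8, "origin"=6, "elbow"=5, "diary"=5, "three"=5, "check"=5, "phase"=5, "behavior"=8
Sum = 47, Count = 8
Average = 47/8 = 5.88
= avg=5.88, min=5, max=8


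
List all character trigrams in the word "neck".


Word: "neck" (length 4)
Number of trigrams = 4 - 3 + 1 = 2
  Position 0: "nec"
  Position 1: "eck"
Trigrams = "nec", "eck"


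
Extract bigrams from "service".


Word: "service" (length 7)
Number of bigrams = 7 - 2 + 1 = 6
  Position 0: "se"
  Position 1: "er"
  Position 2: "rv"
  Position 3: "vi"
  Position 4: "ic"
  Position 5: "ce"
Bigrams = "se", "er", "rv", "vi", "ic", "ce"


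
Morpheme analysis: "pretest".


Word: "pretest"
Morphemes: pre- + test
Each morpheme carries meaning
= 2 morphemes


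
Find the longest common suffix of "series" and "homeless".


Word 1: "series"
Word 2: "homeless"
Comparing from end:
  Pos -1: 's' == 's'
  Pos -2: 'e' != 's' (stop)
LCS = "s" (length 1)


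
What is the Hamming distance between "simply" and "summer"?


Comparing character by character (same length = 6):
  Pos 0: 's' vs 's' =
  Pos 1: 'i' vs 'u' !=
  Pos 2: 'm' vs 'm' =
  Pos 3: 'p' vs 'm' !=
  Pos 4: 'l' vs 'e' !=
  Pos 5: 'y' vs 'r' !=
Hamming distance = 4


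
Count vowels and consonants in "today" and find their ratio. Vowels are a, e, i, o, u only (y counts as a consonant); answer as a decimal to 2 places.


Word: "today"
Vowels (a,e,i,o,u): 2
Consonants: 3
Ratio = 2/3
= 0.67


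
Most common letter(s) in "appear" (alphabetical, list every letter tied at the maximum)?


Word: "appear"
Letter counts:
  'a': 2
  'e': 1
  'p': 2
  'r': 1
Maximum count = 2
Most frequent = 'a', 'p' (2 times each)


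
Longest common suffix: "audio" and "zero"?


Word 1: "audio"
Word 2: "zero"
Comparing from end:
  Pos -1: 'o' == 'o'
  Pos -2: 'i' != 'r' (stop)
LCS = "o" (length 1)


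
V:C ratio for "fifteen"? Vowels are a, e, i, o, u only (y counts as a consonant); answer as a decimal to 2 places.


Word: "fifteen"
Vowels (a,e,i,o,u): 3
Consonants: 4
Ratio = 3/4
= 0.75


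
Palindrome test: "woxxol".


Word: "woxxol"
Reversed: "loxxow"
Forward == Backward? woxxol != loxxow
Palindrome = No


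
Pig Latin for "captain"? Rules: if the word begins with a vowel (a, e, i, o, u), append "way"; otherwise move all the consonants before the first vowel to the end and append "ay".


Word: "captain"
Starts with consonant(s) → move to end, add 'ay'
Consonant cluster: "c"
Pig Latin = "aptaincay"


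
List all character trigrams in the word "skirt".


Word: "skirt" (length 5)
Number of trigrams = 5 - 3 + 1 = 3
  Position 0: "ski"
  Position 1: "kir"
  Position 2: "irt"
Trigrams = "ski", "kir", "irt"


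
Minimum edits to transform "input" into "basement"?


Word 1: "input" (length 5)
Word 2: "basement" (length 8)
One optimal edit sequence (insert/delete/substitute each cost 1):
  1. insert 'b'  (+1)
  2. insert 'a'  (+1)
  3. insert 's'  (+1)
  4. substitute 'i' -> 'e'  (+1)
  5. substitute 'n' -> 'm'  (+1)
  6. substitute 'p' -> 'e'  (+1)
  7. substitute 'u' -> 'n'  (+1)
  8. keep 't'
Total edit operations: 7
Edit distance = 7


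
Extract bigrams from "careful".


Word: "careful" (length 7)
Number of bigrams = 7 - 2 + 1 = 6
  Position 0: "ca"
  Position 1: "ar"
  Position 2: "re"
  Position 3: "ef"
  Position 4: "fu"
  Position 5: "ul"
Bigrams = "ca", "ar", "re", "ef", "fu", "ul"


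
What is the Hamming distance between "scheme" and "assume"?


Comparing character by character (same length = 6):
  Pos 0: 's' vs 'a' !=
  Pos 1: 'c' vs 's' !=
  Pos 2: 'h' vs 's' !=
  Pos 3: 'e' vs 'u' !=
  Pos 4: 'm' vs 'm' =
  Pos 5: 'e' vs 'e' =
Hamming distance = 4


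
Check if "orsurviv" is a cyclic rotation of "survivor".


Word: "survivor", Candidate: "orsurviv"
Method: check if candidate is substring of word+word
"survivorsurvivor" contains "orsurviv"? Yes
Is rotation = Yes


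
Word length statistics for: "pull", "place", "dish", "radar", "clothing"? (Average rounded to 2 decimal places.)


Lengths: "pull"=4, "place"=5, "dish"=4, "radar"=5, "clothing"=8
Sum = 26, Count = 5
Average = 26/5 = 5.20
= avg=5.20, min=4, max=8


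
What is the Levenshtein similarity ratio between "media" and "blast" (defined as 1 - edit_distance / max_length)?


Word 1: "media" (length 5)
Word 2: "blast" (length 5)
One optimal edit sequence:
  1. substitute 'm' -> 'b'  (+1)
  2. substitute 'e' -> 'l'  (+1)
  3. substitute 'd' -> 'a'  (+1)
  4. substitute 'i' -> 's'  (+1)
  5. substitute 'a' -> 't'  (+1)
Edit distance = 5
Max length = max(5, 5) = 5
Similarity = 1 - 5/5
= 0.0000


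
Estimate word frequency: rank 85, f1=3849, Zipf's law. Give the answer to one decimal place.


Zipf's law: f(r) = f(1) / r
f(1) = 3849
f(85) = 3849 / 85
= 45.3 occurrences


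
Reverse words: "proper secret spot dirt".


Original: "proper secret spot dirt"
Words (1..n): proper | secret | spot | dirt
Reversed (n..1): dirt | spot | secret | proper
Result = "dirt spot secret proper"


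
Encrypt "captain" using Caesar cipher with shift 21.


Word: "captain"
Shift: 21
Each letter → (letter + shift) mod 26:
  'c' (2) + 21 = 23 → 'x'
  'a' (0) + 21 = 21 → 'v'
  'p' (15) + 21 = 10 → 'k'
  't' (19) + 21 = 14 → 'o'
  'a' (0) + 21 = 21 → 'v'
  'i' (8) + 21 = 3 → 'd'
  'n' (13) + 21 = 8 → 'i'
Result = "xvkovdi"


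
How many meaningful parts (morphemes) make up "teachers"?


Word: "teachers"
Morphemes: teach / -er / -s
Each morpheme carries meaning
= 3 morphemes


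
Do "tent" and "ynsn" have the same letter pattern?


Pattern of "tent": [0, 1, 2, 0]
Pattern of "ynsn": [0, 1, 2, 1]
Patterns do not match
Same pattern = No


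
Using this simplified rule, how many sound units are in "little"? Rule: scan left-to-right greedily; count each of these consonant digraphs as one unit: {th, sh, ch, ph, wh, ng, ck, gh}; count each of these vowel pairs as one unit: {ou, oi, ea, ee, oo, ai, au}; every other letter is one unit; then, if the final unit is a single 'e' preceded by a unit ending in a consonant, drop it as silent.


Word: "little" (6 letters)
Left-to-right scan:
  [1] 'l' (letter)
  [2] 'i' (letter)
  [3] 't' (letter)
  [4] 't' (letter)
  [5] 'l' (letter)
  [6] 'e' (letter)
Units from scan: 6
Final unit is 'e' after a consonant -> drop as silent (-1)
Sound units = 5 units


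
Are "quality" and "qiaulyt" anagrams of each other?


Word 1: "quality" → sorted: ailqtuy
Word 2: "qiaulyt" → sorted: ailqtuy
Same letters? ailqtuy == ailqtuy
Anagram = Yes


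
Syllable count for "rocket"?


Word: "rocket"
Syllable breakdown: rock / et
Counting: 2 parts
= 2 syllables


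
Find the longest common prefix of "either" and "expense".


Word 1: "either"
Word 2: "expense"
Comparing from start:
  Pos 0: 'e' == 'e'
  Pos 1: 'i' != 'x' (stop)
LCP = "e" (length 1)


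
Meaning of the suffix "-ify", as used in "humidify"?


Suffix: -ify
Example: humidify (humid + -ify)
Meaning = to make


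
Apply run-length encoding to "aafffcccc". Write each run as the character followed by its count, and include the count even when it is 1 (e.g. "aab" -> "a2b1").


String: "aafffcccc"
Scanning for consecutive runs:
  'a' x 2
  'f' x 3
  'c' x 4
RLE = "a2f3c4"


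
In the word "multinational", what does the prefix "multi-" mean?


Prefix: multi-
As in: multinational -> multi- + national
Meaning = many


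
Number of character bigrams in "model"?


Word: "model" (length 5)
Number of 2-grams = length - 2 + 1 = 5 - 2 + 1
= 4


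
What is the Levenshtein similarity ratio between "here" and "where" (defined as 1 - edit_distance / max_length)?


Word 1: "here" (length 4)
Word 2: "where" (length 5)
One optimal edit sequence:
  1. insert 'w'  (+1)
  2. keep 'h'
  3. keep 'e'
  4. keep 'r'
  5. keep 'e'
Edit distance = 1
Max length = max(4, 5) = 5
Similarity = 1 - 1/5
= 0.8000


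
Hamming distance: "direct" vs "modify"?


Comparing character by character (same length = 6):
  Pos 0: 'd' vs 'm' !=
  Pos 1: 'i' vs 'o' !=
  Pos 2: 'r' vs 'd' !=
  Pos 3: 'e' vs 'i' !=
  Pos 4: 'c' vs 'f' !=
  Pos 5: 't' vs 'y' !=
Hamming distance = 6


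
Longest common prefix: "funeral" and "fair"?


Word 1: "funeral"
Word 2: "fair"
Comparing from start:
  Pos 0: 'f' == 'f'
  Pos 1: 'u' != 'a' (stop)
LCP = "f" (length 1)


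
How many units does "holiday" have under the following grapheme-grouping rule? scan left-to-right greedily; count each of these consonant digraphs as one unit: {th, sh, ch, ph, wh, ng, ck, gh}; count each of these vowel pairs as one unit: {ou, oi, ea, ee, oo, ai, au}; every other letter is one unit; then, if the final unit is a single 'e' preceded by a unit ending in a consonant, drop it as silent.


Word: "holiday" (7 letters)
Left-to-right scan:
  1. 'h' (letter)
  2. 'o' (letter)
  3. 'l' (letter)
  4. 'i' (letter)
  5. 'd' (letter)
  6. 'a' (letter)
  7. 'y' (letter)
Units from scan: 7
Sound units = 7 units


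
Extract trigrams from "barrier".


Word: "barrier" (length 7)
Number of trigrams = 7 - 3 + 1 = 5
  Position 0: "bar"
  Position 1: "arr"
  Position 2: "rri"
  Position 3: "rie"
  Position 4: "ier"
Trigrams = "bar", "arr", "rri", "rie", "ier"


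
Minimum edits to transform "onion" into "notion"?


Word 1: "onion" (length 5)
Word 2: "notion" (length 6)
One optimal edit sequence (insert/delete/substitute each cost 1):
  1. insert 'n'  (+1)
  2. keep 'o'
  3. substitute 'n' -> 't'  (+1)
  4. keep 'i'
  5. keep 'o'
  6. keep 'n'
Total edit operations: 2
Edit distance = 2


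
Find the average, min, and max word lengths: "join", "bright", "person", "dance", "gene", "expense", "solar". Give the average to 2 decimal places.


Lengths: "join"=4, "bright"=6, "person"=6, "dance"=5, "gene"=4, "expense"=7, "solar"=5
Sum = 37, Count = 7
Average = 37/7 = 5.29
= avg=5.29, min=4, max=7


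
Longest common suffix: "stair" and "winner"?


Word 1: "stair"
Word 2: "winner"
Comparing from end:
  Pos -1: 'r' == 'r'
  Pos -2: 'i' != 'e' (stop)
LCS = "r" (length 1)


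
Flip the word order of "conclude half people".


Original: "conclude half people"
Words (1..n): conclude | half | people
Reversed (n..1): people | half | conclude
Result = "people half conclude"


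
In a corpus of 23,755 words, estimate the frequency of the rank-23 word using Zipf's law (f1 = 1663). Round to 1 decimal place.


Zipf's law: f(r) = f(1) / r
f(1) = 1663
f(23) = 1663 / 23
= 72.3 occurrences


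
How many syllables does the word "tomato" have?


Word: "tomato"
Syllable breakdown: to / ma / to
Counting: 3 parts
= 3 syllables


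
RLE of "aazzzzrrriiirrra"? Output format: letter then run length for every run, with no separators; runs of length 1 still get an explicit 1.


String: "aazzzzrrriiirrra"
Scanning for consecutive runs:
  'a' x 2
  'z' x 4
  'r' x 3
  'i' x 3
  'r' x 3
  'a' x 1
RLE = "a2z4r3i3r3a1"


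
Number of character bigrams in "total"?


Word: "total" (length 5)
Number of 2-grams = length - 2 + 1 = 5 - 2 + 1
= 4


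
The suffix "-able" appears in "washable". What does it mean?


Suffix: -able
Example: washable (wash + -able)
Meaning = capable of


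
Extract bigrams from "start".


Word: "start" (length 5)
Number of bigrams = 5 - 2 + 1 = 4
  Position 0: "st"
  Position 1: "ta"
  Position 2: "ar"
  Position 3: "rt"
Bigrams = "st", "ta", "ar", "rt"


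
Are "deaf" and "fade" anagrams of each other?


Word 1: "deaf" → sorted: adef
Word 2: "fade" → sorted: adef
Same letters? adef == adef
Anagram = Yes


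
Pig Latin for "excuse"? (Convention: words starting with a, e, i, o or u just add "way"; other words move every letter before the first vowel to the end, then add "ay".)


Word: "excuse"
Starts with vowel → add 'way'
Pig Latin = "excuseway"


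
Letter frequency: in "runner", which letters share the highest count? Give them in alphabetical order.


Word: "runner"
Letter counts:
  'e': 1
  'n': 2
  'r': 2
  'u': 1
Maximum count = 2
Most frequent = 'n', 'r' (2 times each)


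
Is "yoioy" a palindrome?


Word: "yoioy"
Reversed: "yoioy"
Forward == Backward? yoioy == yoioy
Palindrome = Yes


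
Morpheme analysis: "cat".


Word: "cat"
Morphemes: cat
Each morpheme carries meaning
= 1 morpheme


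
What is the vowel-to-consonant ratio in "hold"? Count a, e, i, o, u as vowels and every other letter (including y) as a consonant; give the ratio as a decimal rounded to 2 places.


Word: "hold"
Vowels (a,e,i,o,u): 1
Consonants: 3
Ratio = 1/3
= 0.33


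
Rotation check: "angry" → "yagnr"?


Word: "angry", Candidate: "yagnr"
Method: check if candidate is substring of word+word
"angryangry" contains "yagnr"? No
Is rotation = No


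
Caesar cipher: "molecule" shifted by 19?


Word: "molecule"
Shift: 19
Each letter → (letter + shift) mod 26:
  'm' (12) + 19 = 5 → 'f'
  'o' (14) + 19 = 7 → 'h'
  'l' (11) + 19 = 4 → 'e'
  'e' (4) + 19 = 23 → 'x'
  'c' (2) + 19 = 21 → 'v'
  'u' (20) + 19 = 13 → 'n'
  'l' (11) + 19 = 4 → 'e'
  'e' (4) + 19 = 23 → 'x'
Result = "fhexvnex"


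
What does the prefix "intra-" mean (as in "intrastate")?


Prefix: intra-
Example: intrastate = intra- + state
Meaning = within


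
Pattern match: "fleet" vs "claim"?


Pattern of "fleet": [0, 1, 2, 2, 3]
Pattern of "claim": [0, 1, 2, 3, 4]
Patterns do not match
Same pattern = No


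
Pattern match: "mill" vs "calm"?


Pattern of "mill": [0, 1, 2, 2]
Pattern of "calm": [0, 1, 2, 3]
Patterns do not match
Same pattern = No


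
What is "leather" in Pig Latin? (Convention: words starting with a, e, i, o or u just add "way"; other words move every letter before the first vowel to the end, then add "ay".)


Word: "leather"
Starts with consonant(s) → move to end, add 'ay'
Consonant cluster: "l"
Pig Latin = "eatherlay"


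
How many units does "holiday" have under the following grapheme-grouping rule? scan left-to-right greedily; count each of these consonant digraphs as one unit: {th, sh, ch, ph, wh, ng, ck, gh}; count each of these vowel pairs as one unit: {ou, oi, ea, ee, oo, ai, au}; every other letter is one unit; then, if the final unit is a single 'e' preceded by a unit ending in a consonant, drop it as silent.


Word: "holiday" (7 letters)
Left-to-right scan:
  [1] 'h' (letter)
  [2] 'o' (letter)
  [3] 'l' (letter)
  [4] 'i' (letter)
  [5] 'd' (letter)
  [6] 'a' (letter)
  [7] 'y' (letter)
Units from scan: 7
Sound units = 7 units


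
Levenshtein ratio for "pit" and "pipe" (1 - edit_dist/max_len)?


Word 1: "pit" (length 3)
Word 2: "pipe" (length 4)
One optimal edit sequence:
  1. keep 'p'
  2. keep 'i'
  3. insert 'p'  (+1)
  4. substitute 't' -> 'e'  (+1)
Edit distance = 2
Max length = max(3, 4) = 4
Similarity = 1 - 2/4
= 0.5000


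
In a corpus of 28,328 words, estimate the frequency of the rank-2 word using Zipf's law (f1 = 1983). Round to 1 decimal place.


Zipf's law: f(r) = f(1) / r
f(1) = 1983
f(2) = 1983 / 2
= 991.5 occurrences


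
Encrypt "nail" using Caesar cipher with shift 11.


Word: "nail"
Shift: 11
Each letter → (letter + shift) mod 26:
  'n' (13) + 11 = 24 → 'y'
  'a' (0) + 11 = 11 → 'l'
  'i' (8) + 11 = 19 → 't'
  'l' (11) + 11 = 22 → 'w'
Result = "yltw"


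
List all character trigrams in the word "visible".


Word: "visible" (length 7)
Number of trigrams = 7 - 3 + 1 = 5
  Position 0: "vis"
  Position 1: "isi"
  Position 2: "sib"
  Position 3: "ibl"
  Position 4: "ble"
Trigrams = "vis", "isi", "sib", "ibl", "ble"


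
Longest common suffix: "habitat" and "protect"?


Word 1: "habitat"
Word 2: "protect"
Comparing from end:
  Pos -1: 't' == 't'
  Pos -2: 'a' != 'c' (stop)
LCS = "t" (length 1)


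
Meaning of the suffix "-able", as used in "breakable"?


Suffix: -able
Example: breakable = break + -able
Meaning = capable of


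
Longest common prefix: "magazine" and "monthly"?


Word 1: "magazine"
Word 2: "monthly"
Comparing from start:
  Pos 0: 'm' == 'm'
  Pos 1: 'a' != 'o' (stop)
LCP = "m" (length 1)


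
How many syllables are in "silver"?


Word: "silver"
Syllable breakdown: sil-ver
Counting: 2 parts
= 2 syllables


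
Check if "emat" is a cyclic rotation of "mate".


Word: "mate", Candidate: "emat"
Method: check if candidate is substring of word+word
"matemate" contains "emat"? Yes
Is rotation = Yes


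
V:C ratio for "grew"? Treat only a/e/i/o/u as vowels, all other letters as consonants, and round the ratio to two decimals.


Word: "grew"
Vowels (a,e,i,o,u): 1
Consonants: 3
Ratio = 1/3
= 0.33


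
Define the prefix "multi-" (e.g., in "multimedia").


Prefix: multi-
As in: multimedia -> multi- + media
Meaning = many


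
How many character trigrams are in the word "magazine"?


Word: "magazine" (length 8)
Number of 3-grams = length - 3 + 1 = 8 - 3 + 1
= 6


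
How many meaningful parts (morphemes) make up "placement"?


Word: "placement"
Morphemes: place | -ment
Each morpheme carries meaning
= 2 morphemes


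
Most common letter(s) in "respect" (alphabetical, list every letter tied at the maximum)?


Word: "respect"
Letter counts:
  'c': 1
  'e': 2
  'p': 1
  'r': 1
  's': 1
  't': 1
Maximum count = 2
Most frequent = 'e' (2 times each)


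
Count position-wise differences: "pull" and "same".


Comparing character by character (same length = 4):
  Pos 0: 'p' vs 's' !=
  Pos 1: 'u' vs 'a' !=
  Pos 2: 'l' vs 'm' !=
  Pos 3: 'l' vs 'e' !=
Hamming distance = 4


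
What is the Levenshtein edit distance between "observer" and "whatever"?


Word 1: "observer" (length 8)
Word 2: "whatever" (length 8)
One optimal edit sequence (insert/delete/substitute each cost 1):
  1. substitute 'o' -> 'w'  (+1)
  2. substitute 'b' -> 'h'  (+1)
  3. substitute 's' -> 'a'  (+1)
  4. substitute 'e' -> 't'  (+1)
  5. substitute 'r' -> 'e'  (+1)
  6. keep 'v'
  7. keep 'e'
  8. keep 'r'
Total edit operations: 5
Edit distance = 5


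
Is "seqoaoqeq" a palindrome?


Word: "seqoaoqeq"
Reversed: "qeqoaoqes"
Forward == Backward? seqoaoqeq != qeqoaoqes
Palindrome = No


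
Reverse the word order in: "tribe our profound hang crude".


Original: "tribe our profound hang crude"
Words (1..n): tribe | our | profound | hang | crude
Reversed (n..1): crude | hang | profound | our | tribe
Result = "crude hang profound our tribe"


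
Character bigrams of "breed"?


Word: "breed" (length 5)
Number of bigrams = 5 - 2 + 1 = 4
  Position 0: "br"
  Position 1: "re"
  Position 2: "ee"
  Position 3: "ed"
Bigrams = "br", "re", "ee", "ed"


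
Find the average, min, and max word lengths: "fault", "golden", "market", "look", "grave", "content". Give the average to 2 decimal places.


Lengths: "fault"=5, "golden"=6, "market"=6, "look"=4, "grave"=5, "content"=7
Sum = 33, Count = 6
Average = 33/6 = 5.50
= avg=5.50, min=4, max=7


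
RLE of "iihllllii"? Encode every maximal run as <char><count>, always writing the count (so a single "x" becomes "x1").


String: "iihllllii"
Scanning for consecutive runs:
  'i' x 2
  'h' x 1
  'l' x 4
  'i' x 2
RLE = "i2h1l4i2"


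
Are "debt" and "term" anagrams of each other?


Word 1: "debt" → sorted: bdet
Word 2: "term" → sorted: emrt
Same letters? bdet != emrt
Anagram = No


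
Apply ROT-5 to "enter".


Word: "enter"
Shift: 5
Each letter → (letter + shift) mod 26:
  'e' (4) + 5 = 9 → 'j'
  'n' (13) + 5 = 18 → 's'
  't' (19) + 5 = 24 → 'y'
  'e' (4) + 5 = 9 → 'j'
  'r' (17) + 5 = 22 → 'w'
Result = "jsyjw"


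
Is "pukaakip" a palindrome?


Word: "pukaakip"
Reversed: "pikaakup"
Forward == Backward? pukaakip != pikaakup
Palindrome = No


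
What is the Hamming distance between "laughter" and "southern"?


Comparing character by character (same length = 8):
  Pos 0: 'l' vs 's' !=
  Pos 1: 'a' vs 'o' !=
  Pos 2: 'u' vs 'u' =
  Pos 3: 'g' vs 't' !=
  Pos 4: 'h' vs 'h' =
  Pos 5: 't' vs 'e' !=
  Pos 6: 'e' vs 'r' !=
  Pos 7: 'r' vs 'n' !=
Hamming distance = 6


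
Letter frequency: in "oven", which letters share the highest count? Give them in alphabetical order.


Word: "oven"
Letter counts:
  'e': 1
  'n': 1
  'o': 1
  'v': 1
Maximum count = 1
Most frequent = 'e', 'n', 'o', 'v' (1 time each)


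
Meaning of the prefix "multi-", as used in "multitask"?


Prefix: multi-
Example: multitask (multi- + task)
Meaning = many


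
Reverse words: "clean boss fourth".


Original: "clean boss fourth"
Words (1..n): clean | boss | fourth
Reversed (n..1): fourth | boss | clean
Result = "fourth boss clean"


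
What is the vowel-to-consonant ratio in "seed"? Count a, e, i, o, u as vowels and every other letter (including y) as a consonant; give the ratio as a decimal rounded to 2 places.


Word: "seed"
Vowels (a,e,i,o,u): 2
Consonants: 2
Ratio = 2/2
= 1.00


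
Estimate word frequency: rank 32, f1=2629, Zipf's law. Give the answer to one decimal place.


Zipf's law: f(r) = f(1) / r
f(1) = 2629
f(32) = 2629 / 32
= 82.2 occurrences


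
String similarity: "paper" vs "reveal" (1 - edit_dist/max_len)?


Word 1: "paper" (length 5)
Word 2: "reveal" (length 6)
One optimal edit sequence:
  1. substitute 'p' -> 'r'  (+1)
  2. substitute 'a' -> 'e'  (+1)
  3. substitute 'p' -> 'v'  (+1)
  4. keep 'e'
  5. insert 'a'  (+1)
  6. substitute 'r' -> 'l'  (+1)
Edit distance = 5
Max length = max(5, 6) = 6
Similarity = 1 - 5/6
= 0.1667


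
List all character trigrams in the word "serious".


Word: "serious" (length 7)
Number of trigrams = 7 - 3 + 1 = 5
  Position 0: "ser"
  Position 1: "eri"
  Position 2: "rio"
  Position 3: "iou"
  Position 4: "ous"
Trigrams = "ser", "eri", "rio", "iou", "ous"


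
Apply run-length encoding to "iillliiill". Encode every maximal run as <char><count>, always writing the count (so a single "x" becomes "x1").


String: "iillliiill"
Scanning for consecutive runs:
  'i' x 2
  'l' x 3
  'i' x 3
  'l' x 2
RLE = "i2l3i3l2"


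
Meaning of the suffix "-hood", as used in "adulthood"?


Suffix: -hood
Example: adulthood (adult + -hood)
Meaning = state / condition


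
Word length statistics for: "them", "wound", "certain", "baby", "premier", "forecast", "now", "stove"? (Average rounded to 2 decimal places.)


Lengths: "them"=4, "wound"=5, "certain"=7, "baby"=4, "premier"=7, "forecast"=8, "now"=3, "stove"=5
Sum = 43, Count = 8
Average = 43/8 = 5.38
= avg=5.38, min=3, max=8


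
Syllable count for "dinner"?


Word: "dinner"
Syllable breakdown: din-ner
Counting: 2 parts
= 2 syllables


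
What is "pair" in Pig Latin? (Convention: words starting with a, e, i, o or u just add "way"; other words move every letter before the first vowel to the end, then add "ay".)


Word: "pair"
Starts with consonant(s) → move to end, add 'ay'
Consonant cluster: "p"
Pig Latin = "airpay"


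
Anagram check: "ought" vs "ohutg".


Word 1: "ought" → sorted: ghotu
Word 2: "ohutg" → sorted: ghotu
Same letters? ghotu == ghotu
Anagram = Yes


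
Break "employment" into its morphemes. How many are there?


Word: "employment"
Morphemes: employ / -ment
Each morpheme carries meaning
= 2 morphemes


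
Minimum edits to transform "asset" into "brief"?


Word 1: "asset" (length 5)
Word 2: "brief" (length 5)
One optimal edit sequence (insert/delete/substitute each cost 1):
  1. substitute 'a' -> 'b'  (+1)
  2. substitute 's' -> 'r'  (+1)
  3. substitute 's' -> 'i'  (+1)
  4. keep 'e'
  5. substitute 't' -> 'f'  (+1)
Total edit operations: 4
Edit distance = 4


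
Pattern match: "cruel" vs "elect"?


Pattern of "cruel": [0, 1, 2, 3, 4]
Pattern of "elect": [0, 1, 0, 2, 3]
Patterns do not match
Same pattern = No


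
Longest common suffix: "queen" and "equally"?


Word 1: "queen"
Word 2: "equally"
Comparing from end:
  Pos -1: 'n' != 'y' (stop)
LCS = "" (length 0)


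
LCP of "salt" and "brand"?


Word 1: "salt"
Word 2: "brand"
Comparing from start:
  Pos 0: 's' != 'b' (stop)
LCP = "" (length 0)


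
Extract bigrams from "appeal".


Word: "appeal" (length 6)
Number of bigrams = 6 - 2 + 1 = 5
  Position 0: "ap"
  Position 1: "pp"
  Position 2: "pe"
  Position 3: "ea"
  Position 4: "al"
Bigrams = "ap", "pp", "pe", "ea", "al"


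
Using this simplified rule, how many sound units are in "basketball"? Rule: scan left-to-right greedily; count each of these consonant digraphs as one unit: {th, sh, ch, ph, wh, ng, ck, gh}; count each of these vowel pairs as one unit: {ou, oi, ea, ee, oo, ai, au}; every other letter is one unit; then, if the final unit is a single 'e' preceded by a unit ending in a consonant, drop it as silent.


Word: "basketball" (10 letters)
Left-to-right scan:
  1. 'b' (letter)
  2. 'a' (letter)
  3. 's' (letter)
  4. 'k' (letter)
  5. 'e' (letter)
  6. 't' (letter)
  7. 'b' (letter)
  8. 'a' (letter)
  9. 'l' (letter)
  10. 'l' (letter)
Units from scan: 10
Sound units = 10 units


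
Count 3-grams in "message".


Word: "message" (length 7)
Number of 3-grams = length - 3 + 1 = 7 - 3 + 1
= 5


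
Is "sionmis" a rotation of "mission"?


Word: "mission", Candidate: "sionmis"
Method: check if candidate is substring of word+word
"missionmission" contains "sionmis"? Yes
Is rotation = Yes


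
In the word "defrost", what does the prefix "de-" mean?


Prefix: de-
As in: defrost -> de- + frost
Meaning = remove / reverse


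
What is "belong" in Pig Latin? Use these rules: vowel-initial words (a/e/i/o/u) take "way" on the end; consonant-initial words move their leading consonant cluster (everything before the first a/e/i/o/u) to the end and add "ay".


Word: "belong"
Starts with consonant(s) → move to end, add 'ay'
Consonant cluster: "b"
Pig Latin = "elongbay"


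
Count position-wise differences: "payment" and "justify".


Comparing character by character (same length = 7):
  Pos 0: 'p' vs 'j' !=
  Pos 1: 'a' vs 'u' !=
  Pos 2: 'y' vs 's' !=
  Pos 3: 'm' vs 't' !=
  Pos 4: 'e' vs 'i' !=
  Pos 5: 'n' vs 'f' !=
  Pos 6: 't' vs 'y' !=
Hamming distance = 7


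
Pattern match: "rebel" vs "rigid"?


Pattern of "rebel": [0, 1, 2, 1, 3]
Pattern of "rigid": [0, 1, 2, 1, 3]
Patterns match
Same pattern = Yes


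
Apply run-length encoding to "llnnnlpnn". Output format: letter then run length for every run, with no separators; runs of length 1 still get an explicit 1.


String: "llnnnlpnn"
Scanning for consecutive runs:
  'l' x 2
  'n' x 3
  'l' x 1
  'p' x 1
  'n' x 2
RLE = "l2n3l1p1n2"


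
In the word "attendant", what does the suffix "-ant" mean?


Suffix: -ant
As in: attendant -> attend + -ant
Meaning = one who / that which


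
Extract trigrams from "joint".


Word: "joint" (length 5)
Number of trigrams = 5 - 3 + 1 = 3
  Position 0: "joi"
  Position 1: "oin"
  Position 2: "int"
Trigrams = "joi", "oin", "int"


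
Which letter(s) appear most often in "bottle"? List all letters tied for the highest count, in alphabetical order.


Word: "bottle"
Letter counts:
  'b': 1
  'e': 1
  'l': 1
  'o': 1
  't': 2
Maximum count = 2
Most frequent = 't' (2 times each)


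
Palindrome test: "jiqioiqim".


Word: "jiqioiqim"
Reversed: "miqioiqij"
Forward == Backward? jiqioiqim != miqioiqij
Palindrome = No


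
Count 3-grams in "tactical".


Word: "tactical" (length 8)
Number of 3-grams = length - 3 + 1 = 8 - 3 + 1
= 6


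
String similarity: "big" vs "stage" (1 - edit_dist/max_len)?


Word 1: "big" (length 3)
Word 2: "stage" (length 5)
One optimal edit sequence:
  1. insert 's'  (+1)
  2. substitute 'b' -> 't'  (+1)
  3. substitute 'i' -> 'a'  (+1)
  4. keep 'g'
  5. insert 'e'  (+1)
Edit distance = 4
Max length = max(3, 5) = 5
Similarity = 1 - 4/5
= 0.2000


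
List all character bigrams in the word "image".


Word: "image" (length 5)
Number of bigrams = 5 - 2 + 1 = 4
  Position 0: "im"
  Position 1: "ma"
  Position 2: "ag"
  Position 3: "ge"
Bigrams = "im", "ma", "ag", "ge"


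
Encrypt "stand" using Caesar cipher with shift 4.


Word: "stand"
Shift: 4
Each letter → (letter + shift) mod 26:
  's' (18) + 4 = 22 → 'w'
  't' (19) + 4 = 23 → 'x'
  'a' (0) + 4 = 4 → 'e'
  'n' (13) + 4 = 17 → 'r'
  'd' (3) + 4 = 7 → 'h'
Result = "wxerh"


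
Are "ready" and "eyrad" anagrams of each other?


Word 1: "ready" → sorted: adery
Word 2: "eyrad" → sorted: adery
Same letters? adery == adery
Anagram = Yes


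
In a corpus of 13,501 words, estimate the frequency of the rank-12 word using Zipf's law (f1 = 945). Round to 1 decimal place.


Zipf's law: f(r) = f(1) / r
f(1) = 945
f(12) = 945 / 12
= 78.8 occurrences


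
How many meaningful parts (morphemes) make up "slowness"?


Word: "slowness"
Morphemes: slow + -ness
Each morpheme carries meaning
= 2 morphemes


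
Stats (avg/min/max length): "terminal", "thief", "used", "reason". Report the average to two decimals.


Lengths: "terminal"=8, "thief"=5, "used"=4, "reason"=6
Sum = 23, Count = 4
Average = 23/4 = 5.75
= avg=5.75, min=4, max=8


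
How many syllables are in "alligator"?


Word: "alligator"
Syllable breakdown: al · li · ga · tor
Counting: 4 parts
= 4 syllables


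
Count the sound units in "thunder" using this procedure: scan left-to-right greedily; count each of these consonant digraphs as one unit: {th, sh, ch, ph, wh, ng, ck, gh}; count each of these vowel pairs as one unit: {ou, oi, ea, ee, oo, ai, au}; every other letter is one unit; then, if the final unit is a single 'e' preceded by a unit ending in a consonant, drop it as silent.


Word: "thunder" (7 letters)
Left-to-right scan:
  1. 'th' (digraph)
  2. 'u' (letter)
  3. 'n' (letter)
  4. 'd' (letter)
  5. 'e' (letter)
  6. 'r' (letter)
Units from scan: 6
Sound units = 6 units


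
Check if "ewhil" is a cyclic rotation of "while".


Word: "while", Candidate: "ewhil"
Method: check if candidate is substring of word+word
"whilewhile" contains "ewhil"? Yes
Is rotation = Yes


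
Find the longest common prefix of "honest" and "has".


Word 1: "honest"
Word 2: "has"
Comparing from start:
  Pos 0: 'h' == 'h'
  Pos 1: 'o' != 'a' (stop)
LCP = "h" (length 1)


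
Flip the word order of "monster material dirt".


Original: "monster material dirt"
Words (1..n): monster | material | dirt
Reversed (n..1): dirt | material | monster
Result = "dirt material monster"


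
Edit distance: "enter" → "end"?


Word 1: "enter" (length 5)
Word 2: "end" (length 3)
One optimal edit sequence (insert/delete/substitute each cost 1):
  1. keep 'e'
  2. keep 'n'
  3. delete 't'  (+1)
  4. delete 'e'  (+1)
  5. substitute 'r' -> 'd'  (+1)
Total edit operations: 3
Edit distance = 3


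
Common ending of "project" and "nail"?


Word 1: "project"
Word 2: "nail"
Comparing from end:
  Pos -1: 't' != 'l' (stop)
LCS = "" (length 0)


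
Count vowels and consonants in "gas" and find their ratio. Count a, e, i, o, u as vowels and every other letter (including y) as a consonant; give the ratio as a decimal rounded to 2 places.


Word: "gas"
Vowels (a,e,i,o,u): 1
Consonants: 2
Ratio = 1/2
= 0.50


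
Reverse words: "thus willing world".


Original: "thus willing world"
Words (1..n): thus | willing | world
Reversed (n..1): world | willing | thus
Result = "world willing thus"


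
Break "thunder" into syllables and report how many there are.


Word: "thunder"
Syllable breakdown: thun | der
Counting: 2 parts
= 2 syllables


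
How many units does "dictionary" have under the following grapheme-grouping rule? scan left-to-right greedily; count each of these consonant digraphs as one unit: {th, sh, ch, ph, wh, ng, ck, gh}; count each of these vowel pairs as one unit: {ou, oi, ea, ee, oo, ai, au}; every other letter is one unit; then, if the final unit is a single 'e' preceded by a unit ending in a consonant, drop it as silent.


Word: "dictionary" (10 letters)
Left-to-right scan:
  (1) 'd' (letter)
  (2) 'i' (letter)
  (3) 'c' (letter)
  (4) 't' (letter)
  (5) 'i' (letter)
  (6) 'o' (letter)
  (7) 'n' (letter)
  (8) 'a' (letter)
  (9) 'r' (letter)
  (10) 'y' (letter)
Units from scan: 10
Sound units = 10 units


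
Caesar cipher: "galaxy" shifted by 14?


Word: "galaxy"
Shift: 14
Each letter → (letter + shift) mod 26:
  'g' (6) + 14 = 20 → 'u'
  'a' (0) + 14 = 14 → 'o'
  'l' (11) + 14 = 25 → 'z'
  'a' (0) + 14 = 14 → 'o'
  'x' (23) + 14 = 11 → 'l'
  'y' (24) + 14 = 12 → 'm'
Result = "uozolm"


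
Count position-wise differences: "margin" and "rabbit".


Comparing character by character (same length = 6):
  Pos 0: 'm' vs 'r' !=
  Pos 1: 'a' vs 'a' =
  Pos 2: 'r' vs 'b' !=
  Pos 3: 'g' vs 'b' !=
  Pos 4: 'i' vs 'i' =
  Pos 5: 'n' vs 't' !=
Hamming distance = 4


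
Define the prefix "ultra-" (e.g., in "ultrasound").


Prefix: ultra-
Example: ultrasound = ultra- + sound
Meaning = beyond


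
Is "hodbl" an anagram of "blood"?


Word 1: "blood" → sorted: bdloo
Word 2: "hodbl" → sorted: bdhlo
Same letters? bdloo != bdhlo
Anagram = No


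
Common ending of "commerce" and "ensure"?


Word 1: "commerce"
Word 2: "ensure"
Comparing from end:
  Pos -1: 'e' == 'e'
  Pos -2: 'c' != 'r' (stop)
LCS = "e" (length 1)


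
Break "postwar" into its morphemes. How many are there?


Word: "postwar"
Morphemes: post- | war
Each morpheme carries meaning
= 2 morphemes


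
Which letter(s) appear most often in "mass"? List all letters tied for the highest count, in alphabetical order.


Word: "mass"
Letter counts:
  'a': 1
  'm': 1
  's': 2
Maximum count = 2
Most frequent = 's' (2 times each)


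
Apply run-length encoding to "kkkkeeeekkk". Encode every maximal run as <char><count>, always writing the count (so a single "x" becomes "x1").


String: "kkkkeeeekkk"
Scanning for consecutive runs:
  'k' x 4
  'e' x 4
  'k' x 3
RLE = "k4e4k3"


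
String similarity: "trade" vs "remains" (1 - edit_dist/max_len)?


Word 1: "trade" (length 5)
Word 2: "remains" (length 7)
One optimal edit sequence:
  1. insert 'r'  (+1)
  2. substitute 't' -> 'e'  (+1)
  3. substitute 'r' -> 'm'  (+1)
  4. keep 'a'
  5. insert 'i'  (+1)
  6. substitute 'd' -> 'n'  (+1)
  7. substitute 'e' -> 's'  (+1)
Edit distance = 6
Max length = max(5, 7) = 7
Similarity = 1 - 6/7
= 0.1429


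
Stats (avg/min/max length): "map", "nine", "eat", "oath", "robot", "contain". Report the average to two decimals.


Lengths: "map"=3, "nine"=4, "eat"=3, "oath"=4, "robot"=5, "contain"=7
Sum = 26, Count = 6
Average = 26/6 = 4.33
= avg=4.33, min=3, max=7


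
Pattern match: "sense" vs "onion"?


Pattern of "sense": [0, 1, 2, 0, 1]
Pattern of "onion": [0, 1, 2, 0, 1]
Patterns match
Same pattern = Yes


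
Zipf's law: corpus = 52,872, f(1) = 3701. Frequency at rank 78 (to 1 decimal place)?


Zipf's law: f(r) = f(1) / r
f(1) = 3701
f(78) = 3701 / 78
= 47.4 occurrences


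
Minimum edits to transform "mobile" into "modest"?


Word 1: "mobile" (length 6)
Word 2: "modest" (length 6)
One optimal edit sequence (insert/delete/substitute each cost 1):
  1. keep 'm'
  2. keep 'o'
  3. substitute 'b' -> 'd'  (+1)
  4. substitute 'i' -> 'e'  (+1)
  5. substitute 'l' -> 's'  (+1)
  6. substitute 'e' -> 't'  (+1)
Total edit operations: 4
Edit distance = 4


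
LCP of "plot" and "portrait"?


Word 1: "plot"
Word 2: "portrait"
Comparing from start:
  Pos 0: 'p' == 'p'
  Pos 1: 'l' != 'o' (stop)
LCP = "p" (length 1)


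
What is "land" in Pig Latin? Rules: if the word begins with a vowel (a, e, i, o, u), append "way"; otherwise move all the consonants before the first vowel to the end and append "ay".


Word: "land"
Starts with consonant(s) → move to end, add 'ay'
Consonant cluster: "l"
Pig Latin = "andlay"
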